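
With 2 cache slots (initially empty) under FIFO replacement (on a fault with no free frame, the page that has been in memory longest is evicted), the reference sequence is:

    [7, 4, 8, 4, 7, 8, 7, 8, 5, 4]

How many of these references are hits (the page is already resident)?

4

7: miss, frames (7)
4: miss, frames (7 4)
8: miss, evict 7, frames (4 8)
4: hit
7: miss, evict 4, frames (8 7)
8: hit
7: hit
8: hit
5: miss, evict 8, frames (7 5)
4: miss, evict 7, frames (5 4)
Hits: 4.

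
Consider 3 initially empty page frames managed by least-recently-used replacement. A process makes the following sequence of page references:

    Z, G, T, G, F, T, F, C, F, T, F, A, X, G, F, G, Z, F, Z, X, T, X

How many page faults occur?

Z: fault, frames {Z}
G: fault, frames {Z,G}
T: fault, frames {Z,G,T}
G: hit
F: fault, evict Z, frames {T,G,F}
T: hit
F: hit
C: fault, evict G, frames {T,F,C}
F: hit
T: hit
F: hit
A: fault, evict C, frames {T,F,A}
X: fault, evict T, frames {F,A,X}
G: fault, evict F, frames {A,X,G}
F: fault, evict A, frames {X,G,F}
G: hit
Z: fault, evict X, frames {F,G,Z}
F: hit
Z: hit
X: fault, evict G, frames {F,Z,X}
T: fault, evict F, frames {Z,X,T}
X: hit
Page faults: 12.

12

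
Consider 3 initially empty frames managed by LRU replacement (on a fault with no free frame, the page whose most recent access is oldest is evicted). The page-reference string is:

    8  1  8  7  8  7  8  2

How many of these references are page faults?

8: miss, frames [8]
1: miss, frames [8, 1]
8: hit
7: miss, frames [1, 8, 7]
8: hit
7: hit
8: hit
2: miss, evict 1, frames [7, 8, 2]
Page faults: 4.

4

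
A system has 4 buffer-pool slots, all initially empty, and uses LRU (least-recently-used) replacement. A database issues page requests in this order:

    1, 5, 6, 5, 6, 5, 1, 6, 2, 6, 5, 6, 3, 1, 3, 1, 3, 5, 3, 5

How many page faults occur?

6

1 → fault, frames (1)
5 → fault, frames (1 5)
6 → fault, frames (1 5 6)
5 → hit
6 → hit
5 → hit
1 → hit
6 → hit
2 → fault, frames (5 1 6 2)
6 → hit
5 → hit
6 → hit
3 → fault, evict 1, frames (2 5 6 3)
1 → fault, evict 2, frames (5 6 3 1)
3 → hit
1 → hit
3 → hit
5 → hit
3 → hit
5 → hit
Page faults: 6.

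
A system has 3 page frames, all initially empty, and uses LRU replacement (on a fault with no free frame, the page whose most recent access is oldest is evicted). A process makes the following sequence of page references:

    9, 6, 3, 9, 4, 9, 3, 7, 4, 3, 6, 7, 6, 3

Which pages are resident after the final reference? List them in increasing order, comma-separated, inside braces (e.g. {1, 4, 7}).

{3, 6, 7}

9 -> miss, frames {9}
6 -> miss, frames {9,6}
3 -> miss, frames {9,6,3}
9 -> hit
4 -> miss, evict 6, frames {3,9,4}
9 -> hit
3 -> hit
7 -> miss, evict 4, frames {9,3,7}
4 -> miss, evict 9, frames {3,7,4}
3 -> hit
6 -> miss, evict 7, frames {4,3,6}
7 -> miss, evict 4, frames {3,6,7}
6 -> hit
3 -> hit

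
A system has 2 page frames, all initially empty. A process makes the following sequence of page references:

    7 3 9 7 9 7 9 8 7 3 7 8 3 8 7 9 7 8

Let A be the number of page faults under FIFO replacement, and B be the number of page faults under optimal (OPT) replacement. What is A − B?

3

Under FIFO: F F F F . . . F . F F F F . F F . F → 12 faults.
Under OPT: F F F . . . . F . F . F . . F F . F → 9 faults.
A − B = 12 − 9 = 3.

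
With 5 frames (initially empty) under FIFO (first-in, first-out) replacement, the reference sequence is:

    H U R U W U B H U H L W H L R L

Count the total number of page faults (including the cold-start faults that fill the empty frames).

H -> miss, frames (H)
U -> miss, frames (H U)
R -> miss, frames (H U R)
U -> hit
W -> miss, frames (H U R W)
U -> hit
B -> miss, frames (H U R W B)
H -> hit
U -> hit
H -> hit
L -> miss, evict H, frames (U R W B L)
W -> hit
H -> miss, evict U, frames (R W B L H)
L -> hit
R -> hit
L -> hit
Page faults: 7.

7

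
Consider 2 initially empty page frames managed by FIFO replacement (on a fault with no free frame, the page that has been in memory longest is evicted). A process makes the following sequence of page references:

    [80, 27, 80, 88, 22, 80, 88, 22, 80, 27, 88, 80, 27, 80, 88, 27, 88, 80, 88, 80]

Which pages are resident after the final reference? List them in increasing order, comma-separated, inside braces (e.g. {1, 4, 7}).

80: fault, frames {80}
27: fault, frames {80,27}
80: hit
88: fault, evict 80, frames {27,88}
22: fault, evict 27, frames {88,22}
80: fault, evict 88, frames {22,80}
88: fault, evict 22, frames {80,88}
22: fault, evict 80, frames {88,22}
80: fault, evict 88, frames {22,80}
27: fault, evict 22, frames {80,27}
88: fault, evict 80, frames {27,88}
80: fault, evict 27, frames {88,80}
27: fault, evict 88, frames {80,27}
80: hit
88: fault, evict 80, frames {27,88}
27: hit
88: hit
80: fault, evict 27, frames {88,80}
88: hit
80: hit

{80, 88}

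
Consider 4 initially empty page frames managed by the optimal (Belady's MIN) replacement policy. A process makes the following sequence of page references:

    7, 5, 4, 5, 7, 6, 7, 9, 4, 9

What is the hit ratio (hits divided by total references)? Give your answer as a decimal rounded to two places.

0.50

7 -> fault, frames {7}
5 -> fault, frames {7,5}
4 -> fault, frames {7,5,4}
5 -> hit
7 -> hit
6 -> fault, frames {7,5,4,6}
7 -> hit
9 -> fault, evict 6, frames {7,5,4,9}
4 -> hit
9 -> hit
Hits: 5 of 10 references → 5/10 = 0.5000.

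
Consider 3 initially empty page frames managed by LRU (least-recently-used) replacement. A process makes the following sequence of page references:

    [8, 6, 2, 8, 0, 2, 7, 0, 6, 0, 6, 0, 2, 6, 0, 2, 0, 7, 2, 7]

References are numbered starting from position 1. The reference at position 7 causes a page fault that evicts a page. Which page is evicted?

8

pos 1: 8: fault, frames (8)
pos 2: 6: fault, frames (8 6)
pos 3: 2: fault, frames (8 6 2)
pos 4: 8: hit
pos 5: 0: fault, evict 6, frames (2 8 0)
pos 6: 2: hit
pos 7: 7: fault, evict 8, frames (0 2 7)
At position 7, page 8 is evicted.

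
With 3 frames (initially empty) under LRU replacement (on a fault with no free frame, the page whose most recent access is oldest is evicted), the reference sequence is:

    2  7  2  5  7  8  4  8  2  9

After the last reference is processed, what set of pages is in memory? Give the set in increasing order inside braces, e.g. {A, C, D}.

{2, 8, 9}

2 → fault, frames [2]
7 → fault, frames [2, 7]
2 → hit
5 → fault, frames [7, 2, 5]
7 → hit
8 → fault, evict 2, frames [5, 7, 8]
4 → fault, evict 5, frames [7, 8, 4]
8 → hit
2 → fault, evict 7, frames [4, 8, 2]
9 → fault, evict 4, frames [8, 2, 9]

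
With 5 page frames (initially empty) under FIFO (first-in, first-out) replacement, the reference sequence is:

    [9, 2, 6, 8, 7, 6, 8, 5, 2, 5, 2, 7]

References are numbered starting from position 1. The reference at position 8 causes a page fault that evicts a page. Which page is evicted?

9

pos 1: 9 -> miss, frames (9)
pos 2: 2 -> miss, frames (9 2)
pos 3: 6 -> miss, frames (9 2 6)
pos 4: 8 -> miss, frames (9 2 6 8)
pos 5: 7 -> miss, frames (9 2 6 8 7)
pos 6: 6 -> hit
pos 7: 8 -> hit
pos 8: 5 -> miss, evict 9, frames (2 6 8 7 5)
At position 8, page 9 is evicted.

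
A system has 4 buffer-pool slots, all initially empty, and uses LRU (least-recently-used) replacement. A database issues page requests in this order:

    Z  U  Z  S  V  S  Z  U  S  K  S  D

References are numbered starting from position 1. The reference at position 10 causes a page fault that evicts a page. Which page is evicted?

pos 1: Z -> fault, frames (Z)
pos 2: U -> fault, frames (Z U)
pos 3: Z -> hit
pos 4: S -> fault, frames (U Z S)
pos 5: V -> fault, frames (U Z S V)
pos 6: S -> hit
pos 7: Z -> hit
pos 8: U -> hit
pos 9: S -> hit
pos 10: K -> fault, evict V, frames (Z U S K)
At position 10, page V is evicted.

V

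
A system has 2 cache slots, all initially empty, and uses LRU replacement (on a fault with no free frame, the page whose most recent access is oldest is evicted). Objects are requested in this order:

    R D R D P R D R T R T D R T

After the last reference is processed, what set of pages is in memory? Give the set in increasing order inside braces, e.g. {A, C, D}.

R -> fault, frames [R]
D -> fault, frames [R, D]
R -> hit
D -> hit
P -> fault, evict R, frames [D, P]
R -> fault, evict D, frames [P, R]
D -> fault, evict P, frames [R, D]
R -> hit
T -> fault, evict D, frames [R, T]
R -> hit
T -> hit
D -> fault, evict R, frames [T, D]
R -> fault, evict T, frames [D, R]
T -> fault, evict D, frames [R, T]

{R, T}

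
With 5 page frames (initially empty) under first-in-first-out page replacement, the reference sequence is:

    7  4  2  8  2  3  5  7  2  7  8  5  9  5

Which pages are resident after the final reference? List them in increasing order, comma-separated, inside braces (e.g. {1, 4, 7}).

{3, 5, 7, 8, 9}

7: miss, frames {7}
4: miss, frames {7,4}
2: miss, frames {7,4,2}
8: miss, frames {7,4,2,8}
2: hit
3: miss, frames {7,4,2,8,3}
5: miss, evict 7, frames {4,2,8,3,5}
7: miss, evict 4, frames {2,8,3,5,7}
2: hit
7: hit
8: hit
5: hit
9: miss, evict 2, frames {8,3,5,7,9}
5: hit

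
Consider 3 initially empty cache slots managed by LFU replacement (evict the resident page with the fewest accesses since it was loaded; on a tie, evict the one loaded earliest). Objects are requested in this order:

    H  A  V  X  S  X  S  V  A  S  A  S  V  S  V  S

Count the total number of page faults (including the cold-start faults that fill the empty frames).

H: miss, frames [H]
A: miss, frames [H, A]
V: miss, frames [H, A, V]
X: miss, evict H, frames [A, V, X]
S: miss, evict A, frames [V, X, S]
X: hit
S: hit
V: hit
A: miss, evict V, frames [X, S, A]
S: hit
A: hit
S: hit
V: miss, evict X, frames [S, A, V]
S: hit
V: hit
S: hit
Page faults: 7.

7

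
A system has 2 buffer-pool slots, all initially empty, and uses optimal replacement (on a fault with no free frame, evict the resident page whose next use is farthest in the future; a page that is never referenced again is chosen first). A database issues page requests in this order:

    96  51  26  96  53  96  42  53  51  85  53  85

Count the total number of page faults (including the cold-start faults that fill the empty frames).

7

96 → miss, frames (96)
51 → miss, frames (96 51)
26 → miss, evict 51, frames (96 26)
96 → hit
53 → miss, evict 26, frames (96 53)
96 → hit
42 → miss, evict 96, frames (53 42)
53 → hit
51 → miss, evict 42, frames (53 51)
85 → miss, evict 51, frames (53 85)
53 → hit
85 → hit
Page faults: 7.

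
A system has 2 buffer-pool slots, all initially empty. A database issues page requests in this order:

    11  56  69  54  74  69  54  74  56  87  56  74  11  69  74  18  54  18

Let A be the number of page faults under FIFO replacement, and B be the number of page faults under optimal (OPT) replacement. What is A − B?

Under FIFO: F F F F F F F F F F . F F F F F F . → 16 faults.
Under OPT: F F F F F . F . F F . F F F . F F . → 13 faults.
A − B = 16 − 13 = 3.

3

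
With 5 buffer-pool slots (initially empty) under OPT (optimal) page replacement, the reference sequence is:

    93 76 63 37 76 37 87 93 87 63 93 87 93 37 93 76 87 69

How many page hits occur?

93 -> miss, frames {93}
76 -> miss, frames {93,76}
63 -> miss, frames {93,76,63}
37 -> miss, frames {93,76,63,37}
76 -> hit
37 -> hit
87 -> miss, frames {93,76,63,37,87}
93 -> hit
87 -> hit
63 -> hit
93 -> hit
87 -> hit
93 -> hit
37 -> hit
93 -> hit
76 -> hit
87 -> hit
69 -> miss, evict 87, frames {93,76,63,37,69}
Hits: 12.

12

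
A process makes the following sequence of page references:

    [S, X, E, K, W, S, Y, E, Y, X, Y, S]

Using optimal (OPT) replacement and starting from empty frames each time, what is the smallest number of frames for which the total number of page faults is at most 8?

f=1: 12 faults
f=2: 9 faults
f=3: 7 faults
f=4: 6 faults
f=5: 6 faults
f=6: 6 faults
Smallest f with faults ≤ 8 is 3.

3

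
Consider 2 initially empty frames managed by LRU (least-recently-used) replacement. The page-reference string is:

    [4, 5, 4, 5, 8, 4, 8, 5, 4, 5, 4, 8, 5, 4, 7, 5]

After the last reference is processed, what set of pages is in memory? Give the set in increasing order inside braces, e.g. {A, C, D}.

{5, 7}

4 → miss, frames (4)
5 → miss, frames (4 5)
4 → hit
5 → hit
8 → miss, evict 4, frames (5 8)
4 → miss, evict 5, frames (8 4)
8 → hit
5 → miss, evict 4, frames (8 5)
4 → miss, evict 8, frames (5 4)
5 → hit
4 → hit
8 → miss, evict 5, frames (4 8)
5 → miss, evict 4, frames (8 5)
4 → miss, evict 8, frames (5 4)
7 → miss, evict 5, frames (4 7)
5 → miss, evict 4, frames (7 5)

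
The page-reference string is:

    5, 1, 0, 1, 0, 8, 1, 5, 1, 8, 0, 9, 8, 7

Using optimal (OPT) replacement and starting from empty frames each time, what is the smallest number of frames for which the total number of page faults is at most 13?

2

f=1: 14 faults
f=2: 9 faults
f=3: 7 faults
f=4: 6 faults
f=5: 6 faults
f=6: 6 faults
Smallest f with faults ≤ 13 is 2.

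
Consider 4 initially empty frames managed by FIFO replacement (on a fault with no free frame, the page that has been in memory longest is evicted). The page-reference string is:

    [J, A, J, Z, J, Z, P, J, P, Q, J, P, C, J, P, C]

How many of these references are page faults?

J -> miss, frames [J]
A -> miss, frames [J, A]
J -> hit
Z -> miss, frames [J, A, Z]
J -> hit
Z -> hit
P -> miss, frames [J, A, Z, P]
J -> hit
P -> hit
Q -> miss, evict J, frames [A, Z, P, Q]
J -> miss, evict A, frames [Z, P, Q, J]
P -> hit
C -> miss, evict Z, frames [P, Q, J, C]
J -> hit
P -> hit
C -> hit
Page faults: 7.

7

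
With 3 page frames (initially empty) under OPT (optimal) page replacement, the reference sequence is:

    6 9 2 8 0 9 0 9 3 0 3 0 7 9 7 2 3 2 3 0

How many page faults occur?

9

6 → fault, frames [6]
9 → fault, frames [6, 9]
2 → fault, frames [6, 9, 2]
8 → fault, evict 6, frames [9, 2, 8]
0 → fault, evict 8, frames [9, 2, 0]
9 → hit
0 → hit
9 → hit
3 → fault, evict 2, frames [9, 0, 3]
0 → hit
3 → hit
0 → hit
7 → fault, evict 0, frames [9, 3, 7]
9 → hit
7 → hit
2 → fault, evict 7, frames [9, 3, 2]
3 → hit
2 → hit
3 → hit
0 → fault, evict 2, frames [9, 3, 0]
Page faults: 9.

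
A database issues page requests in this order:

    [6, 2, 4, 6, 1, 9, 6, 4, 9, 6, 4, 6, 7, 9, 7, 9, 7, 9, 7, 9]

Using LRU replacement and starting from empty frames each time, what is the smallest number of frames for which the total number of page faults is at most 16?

2

f=1: 20 faults
f=2: 13 faults
f=3: 8 faults
f=4: 6 faults
f=5: 6 faults
f=6: 6 faults
Smallest f with faults ≤ 16 is 2.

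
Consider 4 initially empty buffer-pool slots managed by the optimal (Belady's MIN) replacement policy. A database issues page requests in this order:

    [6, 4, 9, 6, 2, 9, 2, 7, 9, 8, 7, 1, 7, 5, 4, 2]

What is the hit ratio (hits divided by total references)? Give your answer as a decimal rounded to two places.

0.50

6 -> miss, frames {6}
4 -> miss, frames {6,4}
9 -> miss, frames {6,4,9}
6 -> hit
2 -> miss, frames {6,4,9,2}
9 -> hit
2 -> hit
7 -> miss, evict 6, frames {4,9,2,7}
9 -> hit
8 -> miss, evict 9, frames {4,2,7,8}
7 -> hit
1 -> miss, evict 8, frames {4,2,7,1}
7 -> hit
5 -> miss, evict 1, frames {4,2,7,5}
4 -> hit
2 -> hit
Hits: 8 of 16 references → 8/16 = 0.5000.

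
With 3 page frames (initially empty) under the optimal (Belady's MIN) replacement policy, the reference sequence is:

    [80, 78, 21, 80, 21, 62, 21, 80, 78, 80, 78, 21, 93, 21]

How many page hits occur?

8

80 → miss, frames [80]
78 → miss, frames [80, 78]
21 → miss, frames [80, 78, 21]
80 → hit
21 → hit
62 → miss, evict 78, frames [80, 21, 62]
21 → hit
80 → hit
78 → miss, evict 62, frames [80, 21, 78]
80 → hit
78 → hit
21 → hit
93 → miss, evict 78, frames [80, 21, 93]
21 → hit
Hits: 8.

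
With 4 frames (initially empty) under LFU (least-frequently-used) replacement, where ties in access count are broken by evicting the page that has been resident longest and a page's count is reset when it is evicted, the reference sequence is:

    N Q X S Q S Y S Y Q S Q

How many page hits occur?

7

N -> miss, frames [N]
Q -> miss, frames [N, Q]
X -> miss, frames [N, Q, X]
S -> miss, frames [N, Q, X, S]
Q -> hit
S -> hit
Y -> miss, evict N, frames [Q, X, S, Y]
S -> hit
Y -> hit
Q -> hit
S -> hit
Q -> hit
Hits: 7.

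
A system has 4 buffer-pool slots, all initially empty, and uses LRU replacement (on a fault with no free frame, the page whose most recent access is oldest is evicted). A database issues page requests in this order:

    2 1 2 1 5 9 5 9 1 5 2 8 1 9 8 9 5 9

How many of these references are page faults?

7

2: fault, frames {2}
1: fault, frames {2,1}
2: hit
1: hit
5: fault, frames {2,1,5}
9: fault, frames {2,1,5,9}
5: hit
9: hit
1: hit
5: hit
2: hit
8: fault, evict 9, frames {1,5,2,8}
1: hit
9: fault, evict 5, frames {2,8,1,9}
8: hit
9: hit
5: fault, evict 2, frames {1,8,9,5}
9: hit
Page faults: 7.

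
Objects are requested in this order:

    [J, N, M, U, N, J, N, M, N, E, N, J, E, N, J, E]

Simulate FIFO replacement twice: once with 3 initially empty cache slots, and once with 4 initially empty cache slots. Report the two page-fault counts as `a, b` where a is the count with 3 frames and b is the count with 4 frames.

10, 7

3 frames: F F F F . F F F . F . F . F . . → 10 faults.
4 frames: F F F F . . . . . F . F . F . . → 7 faults.
7 < 10: adding a frame reduced faults, as is typical.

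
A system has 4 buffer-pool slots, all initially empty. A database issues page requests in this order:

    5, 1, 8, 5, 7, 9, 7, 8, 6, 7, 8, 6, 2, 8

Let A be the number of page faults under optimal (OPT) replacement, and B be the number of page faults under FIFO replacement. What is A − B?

Under OPT: F F F . F F . . F . . . F . → 7 faults.
Under FIFO: F F F . F F . . F . . . F F → 8 faults.
A − B = 7 − 8 = -1.

-1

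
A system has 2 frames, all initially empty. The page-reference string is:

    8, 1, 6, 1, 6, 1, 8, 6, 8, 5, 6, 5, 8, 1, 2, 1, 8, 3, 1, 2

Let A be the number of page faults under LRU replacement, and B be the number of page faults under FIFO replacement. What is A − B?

Under LRU: F F F . . . F F . F F . F F F . F F F F → 14 faults.
Under FIFO: F F F . . . F . . F F . F F F . F F F F → 13 faults.
A − B = 14 − 13 = 1.

1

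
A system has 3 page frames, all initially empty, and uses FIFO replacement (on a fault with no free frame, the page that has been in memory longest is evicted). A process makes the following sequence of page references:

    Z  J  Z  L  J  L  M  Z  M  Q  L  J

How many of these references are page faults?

8

Z: miss, frames (Z)
J: miss, frames (Z J)
Z: hit
L: miss, frames (Z J L)
J: hit
L: hit
M: miss, evict Z, frames (J L M)
Z: miss, evict J, frames (L M Z)
M: hit
Q: miss, evict L, frames (M Z Q)
L: miss, evict M, frames (Z Q L)
J: miss, evict Z, frames (Q L J)
Page faults: 8.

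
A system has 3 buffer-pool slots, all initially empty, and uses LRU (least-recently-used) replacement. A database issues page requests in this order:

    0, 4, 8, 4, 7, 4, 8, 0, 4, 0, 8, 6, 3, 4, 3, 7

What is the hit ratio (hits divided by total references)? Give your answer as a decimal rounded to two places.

0.44

0 -> miss, frames [0]
4 -> miss, frames [0, 4]
8 -> miss, frames [0, 4, 8]
4 -> hit
7 -> miss, evict 0, frames [8, 4, 7]
4 -> hit
8 -> hit
0 -> miss, evict 7, frames [4, 8, 0]
4 -> hit
0 -> hit
8 -> hit
6 -> miss, evict 4, frames [0, 8, 6]
3 -> miss, evict 0, frames [8, 6, 3]
4 -> miss, evict 8, frames [6, 3, 4]
3 -> hit
7 -> miss, evict 6, frames [4, 3, 7]
Hits: 7 of 16 references → 7/16 = 0.4375.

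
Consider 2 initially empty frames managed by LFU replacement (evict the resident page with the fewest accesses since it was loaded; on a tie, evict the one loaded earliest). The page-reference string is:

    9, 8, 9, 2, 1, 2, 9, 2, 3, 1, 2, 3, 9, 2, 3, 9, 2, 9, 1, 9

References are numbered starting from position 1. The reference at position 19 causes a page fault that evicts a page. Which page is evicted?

2

pos 1: 9 → fault, frames [9]
pos 2: 8 → fault, frames [9, 8]
pos 3: 9 → hit
pos 4: 2 → fault, evict 8, frames [9, 2]
pos 5: 1 → fault, evict 2, frames [9, 1]
pos 6: 2 → fault, evict 1, frames [9, 2]
pos 7: 9 → hit
pos 8: 2 → hit
pos 9: 3 → fault, evict 2, frames [9, 3]
pos 10: 1 → fault, evict 3, frames [9, 1]
pos 11: 2 → fault, evict 1, frames [9, 2]
pos 12: 3 → fault, evict 2, frames [9, 3]
pos 13: 9 → hit
pos 14: 2 → fault, evict 3, frames [9, 2]
pos 15: 3 → fault, evict 2, frames [9, 3]
pos 16: 9 → hit
pos 17: 2 → fault, evict 3, frames [9, 2]
pos 18: 9 → hit
pos 19: 1 → fault, evict 2, frames [9, 1]
At position 19, page 2 is evicted.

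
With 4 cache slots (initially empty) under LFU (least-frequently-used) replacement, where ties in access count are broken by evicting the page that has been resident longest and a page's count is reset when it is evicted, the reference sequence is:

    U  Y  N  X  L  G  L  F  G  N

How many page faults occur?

8

U -> fault, frames [U]
Y -> fault, frames [U, Y]
N -> fault, frames [U, Y, N]
X -> fault, frames [U, Y, N, X]
L -> fault, evict U, frames [Y, N, X, L]
G -> fault, evict Y, frames [N, X, L, G]
L -> hit
F -> fault, evict N, frames [X, L, G, F]
G -> hit
N -> fault, evict X, frames [L, G, F, N]
Page faults: 8.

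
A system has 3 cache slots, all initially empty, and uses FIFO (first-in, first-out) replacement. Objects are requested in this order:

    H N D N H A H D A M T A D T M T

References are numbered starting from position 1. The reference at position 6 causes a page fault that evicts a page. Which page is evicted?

pos 1: H: fault, frames {H}
pos 2: N: fault, frames {H,N}
pos 3: D: fault, frames {H,N,D}
pos 4: N: hit
pos 5: H: hit
pos 6: A: fault, evict H, frames {N,D,A}
At position 6, page H is evicted.

H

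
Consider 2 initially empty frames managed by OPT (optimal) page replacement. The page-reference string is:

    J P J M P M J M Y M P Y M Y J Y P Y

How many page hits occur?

J: miss, frames {J}
P: miss, frames {J,P}
J: hit
M: miss, evict J, frames {P,M}
P: hit
M: hit
J: miss, evict P, frames {M,J}
M: hit
Y: miss, evict J, frames {M,Y}
M: hit
P: miss, evict M, frames {Y,P}
Y: hit
M: miss, evict P, frames {Y,M}
Y: hit
J: miss, evict M, frames {Y,J}
Y: hit
P: miss, evict J, frames {Y,P}
Y: hit
Hits: 9.

9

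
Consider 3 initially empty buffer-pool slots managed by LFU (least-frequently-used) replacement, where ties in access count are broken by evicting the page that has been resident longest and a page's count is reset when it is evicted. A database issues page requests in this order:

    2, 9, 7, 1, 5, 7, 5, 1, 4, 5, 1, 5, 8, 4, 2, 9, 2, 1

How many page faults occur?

2 → miss, frames (2)
9 → miss, frames (2 9)
7 → miss, frames (2 9 7)
1 → miss, evict 2, frames (9 7 1)
5 → miss, evict 9, frames (7 1 5)
7 → hit
5 → hit
1 → hit
4 → miss, evict 7, frames (1 5 4)
5 → hit
1 → hit
5 → hit
8 → miss, evict 4, frames (1 5 8)
4 → miss, evict 8, frames (1 5 4)
2 → miss, evict 4, frames (1 5 2)
9 → miss, evict 2, frames (1 5 9)
2 → miss, evict 9, frames (1 5 2)
1 → hit
Page faults: 11.

11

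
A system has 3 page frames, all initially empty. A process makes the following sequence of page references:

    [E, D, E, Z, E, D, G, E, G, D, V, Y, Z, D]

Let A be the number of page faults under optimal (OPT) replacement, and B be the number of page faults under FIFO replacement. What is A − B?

Under OPT: F F . F . . F . . . F F F . → 7 faults.
Under FIFO: F F . F . . F F . F F F F F → 10 faults.
A − B = 7 − 10 = -3.

-3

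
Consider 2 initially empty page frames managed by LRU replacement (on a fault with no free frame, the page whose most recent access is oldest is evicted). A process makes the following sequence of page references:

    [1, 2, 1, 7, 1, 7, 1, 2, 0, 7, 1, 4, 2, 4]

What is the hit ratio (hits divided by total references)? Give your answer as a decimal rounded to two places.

0.36

1 → miss, frames (1)
2 → miss, frames (1 2)
1 → hit
7 → miss, evict 2, frames (1 7)
1 → hit
7 → hit
1 → hit
2 → miss, evict 7, frames (1 2)
0 → miss, evict 1, frames (2 0)
7 → miss, evict 2, frames (0 7)
1 → miss, evict 0, frames (7 1)
4 → miss, evict 7, frames (1 4)
2 → miss, evict 1, frames (4 2)
4 → hit
Hits: 5 of 14 references → 5/14 = 0.3571.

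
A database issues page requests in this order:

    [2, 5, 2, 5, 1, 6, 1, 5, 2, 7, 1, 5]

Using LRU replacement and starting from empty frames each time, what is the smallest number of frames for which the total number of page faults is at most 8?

3

f=1: 12 faults
f=2: 9 faults
f=3: 8 faults
f=4: 5 faults
f=5: 5 faults
Smallest f with faults ≤ 8 is 3.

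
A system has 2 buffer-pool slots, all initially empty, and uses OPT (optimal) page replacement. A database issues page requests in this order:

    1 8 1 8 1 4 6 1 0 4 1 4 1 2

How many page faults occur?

7

1: miss, frames {1}
8: miss, frames {1,8}
1: hit
8: hit
1: hit
4: miss, evict 8, frames {1,4}
6: miss, evict 4, frames {1,6}
1: hit
0: miss, evict 6, frames {1,0}
4: miss, evict 0, frames {1,4}
1: hit
4: hit
1: hit
2: miss, evict 4, frames {1,2}
Page faults: 7.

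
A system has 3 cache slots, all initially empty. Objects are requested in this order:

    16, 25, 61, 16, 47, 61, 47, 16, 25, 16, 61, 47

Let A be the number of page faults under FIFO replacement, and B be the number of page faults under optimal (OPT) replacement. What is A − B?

Under FIFO: F F F . F . . F F . F F → 8 faults.
Under OPT: F F F . F . . . F . . F → 6 faults.
A − B = 8 − 6 = 2.

2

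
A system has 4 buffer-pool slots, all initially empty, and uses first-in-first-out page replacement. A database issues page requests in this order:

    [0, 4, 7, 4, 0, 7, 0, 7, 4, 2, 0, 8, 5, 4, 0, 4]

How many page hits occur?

0 -> fault, frames [0]
4 -> fault, frames [0, 4]
7 -> fault, frames [0, 4, 7]
4 -> hit
0 -> hit
7 -> hit
0 -> hit
7 -> hit
4 -> hit
2 -> fault, frames [0, 4, 7, 2]
0 -> hit
8 -> fault, evict 0, frames [4, 7, 2, 8]
5 -> fault, evict 4, frames [7, 2, 8, 5]
4 -> fault, evict 7, frames [2, 8, 5, 4]
0 -> fault, evict 2, frames [8, 5, 4, 0]
4 -> hit
Hits: 8.

8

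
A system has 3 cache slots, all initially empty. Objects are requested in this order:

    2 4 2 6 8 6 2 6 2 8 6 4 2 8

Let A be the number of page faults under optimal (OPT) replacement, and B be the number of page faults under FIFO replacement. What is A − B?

Under OPT: F F . F F . . . . . . F . . → 5 faults.
Under FIFO: F F . F F . F . . . . F . . → 6 faults.
A − B = 5 − 6 = -1.

-1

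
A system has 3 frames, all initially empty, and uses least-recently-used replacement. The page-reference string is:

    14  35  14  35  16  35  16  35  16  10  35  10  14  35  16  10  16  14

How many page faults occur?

14 → miss, frames (14)
35 → miss, frames (14 35)
14 → hit
35 → hit
16 → miss, frames (14 35 16)
35 → hit
16 → hit
35 → hit
16 → hit
10 → miss, evict 14, frames (35 16 10)
35 → hit
10 → hit
14 → miss, evict 16, frames (35 10 14)
35 → hit
16 → miss, evict 10, frames (14 35 16)
10 → miss, evict 14, frames (35 16 10)
16 → hit
14 → miss, evict 35, frames (10 16 14)
Page faults: 8.

8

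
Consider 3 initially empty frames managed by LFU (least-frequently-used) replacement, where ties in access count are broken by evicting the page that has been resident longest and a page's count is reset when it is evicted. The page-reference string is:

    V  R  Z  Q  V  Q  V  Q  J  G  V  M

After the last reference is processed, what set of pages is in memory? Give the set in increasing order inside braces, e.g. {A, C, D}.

{M, Q, V}

V: miss, frames [V]
R: miss, frames [V, R]
Z: miss, frames [V, R, Z]
Q: miss, evict V, frames [R, Z, Q]
V: miss, evict R, frames [Z, Q, V]
Q: hit
V: hit
Q: hit
J: miss, evict Z, frames [Q, V, J]
G: miss, evict J, frames [Q, V, G]
V: hit
M: miss, evict G, frames [Q, V, M]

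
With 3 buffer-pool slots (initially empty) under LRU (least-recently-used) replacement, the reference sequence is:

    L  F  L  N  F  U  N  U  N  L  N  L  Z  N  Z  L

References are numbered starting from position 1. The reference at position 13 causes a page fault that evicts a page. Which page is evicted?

U

pos 1: L: miss, frames [L]
pos 2: F: miss, frames [L, F]
pos 3: L: hit
pos 4: N: miss, frames [F, L, N]
pos 5: F: hit
pos 6: U: miss, evict L, frames [N, F, U]
pos 7: N: hit
pos 8: U: hit
pos 9: N: hit
pos 10: L: miss, evict F, frames [U, N, L]
pos 11: N: hit
pos 12: L: hit
pos 13: Z: miss, evict U, frames [N, L, Z]
At position 13, page U is evicted.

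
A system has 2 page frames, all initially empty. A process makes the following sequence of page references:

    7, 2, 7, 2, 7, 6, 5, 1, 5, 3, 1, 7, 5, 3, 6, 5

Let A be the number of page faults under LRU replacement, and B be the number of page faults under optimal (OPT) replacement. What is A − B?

3

Under LRU: F F . . . F F F . F F F F F F F → 12 faults.
Under OPT: F F . . . F F F . F . F F . F . → 9 faults.
A − B = 12 − 9 = 3.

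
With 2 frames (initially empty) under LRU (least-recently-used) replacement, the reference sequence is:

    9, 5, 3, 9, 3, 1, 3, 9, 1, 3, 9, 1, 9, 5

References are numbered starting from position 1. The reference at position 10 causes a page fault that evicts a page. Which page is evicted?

9

pos 1: 9: miss, frames [9]
pos 2: 5: miss, frames [9, 5]
pos 3: 3: miss, evict 9, frames [5, 3]
pos 4: 9: miss, evict 5, frames [3, 9]
pos 5: 3: hit
pos 6: 1: miss, evict 9, frames [3, 1]
pos 7: 3: hit
pos 8: 9: miss, evict 1, frames [3, 9]
pos 9: 1: miss, evict 3, frames [9, 1]
pos 10: 3: miss, evict 9, frames [1, 3]
At position 10, page 9 is evicted.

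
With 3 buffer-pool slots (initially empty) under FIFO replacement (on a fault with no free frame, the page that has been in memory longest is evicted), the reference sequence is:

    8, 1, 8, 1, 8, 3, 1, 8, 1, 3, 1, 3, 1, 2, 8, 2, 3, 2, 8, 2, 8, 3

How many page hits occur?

17

8 -> miss, frames {8}
1 -> miss, frames {8,1}
8 -> hit
1 -> hit
8 -> hit
3 -> miss, frames {8,1,3}
1 -> hit
8 -> hit
1 -> hit
3 -> hit
1 -> hit
3 -> hit
1 -> hit
2 -> miss, evict 8, frames {1,3,2}
8 -> miss, evict 1, frames {3,2,8}
2 -> hit
3 -> hit
2 -> hit
8 -> hit
2 -> hit
8 -> hit
3 -> hit
Hits: 17.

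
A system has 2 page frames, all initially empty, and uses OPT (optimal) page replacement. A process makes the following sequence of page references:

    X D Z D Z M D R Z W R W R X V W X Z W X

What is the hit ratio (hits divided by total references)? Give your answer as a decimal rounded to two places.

X -> miss, frames {X}
D -> miss, frames {X,D}
Z -> miss, evict X, frames {D,Z}
D -> hit
Z -> hit
M -> miss, evict Z, frames {D,M}
D -> hit
R -> miss, evict M, frames {D,R}
Z -> miss, evict D, frames {R,Z}
W -> miss, evict Z, frames {R,W}
R -> hit
W -> hit
R -> hit
X -> miss, evict R, frames {W,X}
V -> miss, evict X, frames {W,V}
W -> hit
X -> miss, evict V, frames {W,X}
Z -> miss, evict X, frames {W,Z}
W -> hit
X -> miss, evict Z, frames {W,X}
Hits: 8 of 20 references → 8/20 = 0.4000.

0.40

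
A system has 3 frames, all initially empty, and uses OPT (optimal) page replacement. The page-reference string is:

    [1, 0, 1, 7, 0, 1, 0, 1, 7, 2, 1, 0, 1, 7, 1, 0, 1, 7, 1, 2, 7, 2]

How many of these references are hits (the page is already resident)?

1 → miss, frames [1]
0 → miss, frames [1, 0]
1 → hit
7 → miss, frames [1, 0, 7]
0 → hit
1 → hit
0 → hit
1 → hit
7 → hit
2 → miss, evict 7, frames [1, 0, 2]
1 → hit
0 → hit
1 → hit
7 → miss, evict 2, frames [1, 0, 7]
1 → hit
0 → hit
1 → hit
7 → hit
1 → hit
2 → miss, evict 0, frames [1, 7, 2]
7 → hit
2 → hit
Hits: 16.

16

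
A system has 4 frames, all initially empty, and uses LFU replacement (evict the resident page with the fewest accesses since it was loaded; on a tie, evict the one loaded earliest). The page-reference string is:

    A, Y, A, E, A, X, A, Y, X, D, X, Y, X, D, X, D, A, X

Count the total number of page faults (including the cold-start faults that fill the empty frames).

A -> fault, frames {A}
Y -> fault, frames {A,Y}
A -> hit
E -> fault, frames {A,Y,E}
A -> hit
X -> fault, frames {A,Y,E,X}
A -> hit
Y -> hit
X -> hit
D -> fault, evict E, frames {A,Y,X,D}
X -> hit
Y -> hit
X -> hit
D -> hit
X -> hit
D -> hit
A -> hit
X -> hit
Page faults: 5.

5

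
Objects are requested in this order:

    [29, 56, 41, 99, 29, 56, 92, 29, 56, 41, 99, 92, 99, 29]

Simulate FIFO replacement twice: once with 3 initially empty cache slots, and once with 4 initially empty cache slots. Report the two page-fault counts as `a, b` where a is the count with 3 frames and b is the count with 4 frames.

10, 11

3 frames: F F F F F F F . . F F . . F → 10 faults.
4 frames: F F F F . . F F F F F F . F → 11 faults.
11 > 10: adding a frame increased faults — Belady's anomaly.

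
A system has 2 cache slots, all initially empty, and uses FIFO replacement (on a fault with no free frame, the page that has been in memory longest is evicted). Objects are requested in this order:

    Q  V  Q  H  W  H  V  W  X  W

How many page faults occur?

7

Q → miss, frames (Q)
V → miss, frames (Q V)
Q → hit
H → miss, evict Q, frames (V H)
W → miss, evict V, frames (H W)
H → hit
V → miss, evict H, frames (W V)
W → hit
X → miss, evict W, frames (V X)
W → miss, evict V, frames (X W)
Page faults: 7.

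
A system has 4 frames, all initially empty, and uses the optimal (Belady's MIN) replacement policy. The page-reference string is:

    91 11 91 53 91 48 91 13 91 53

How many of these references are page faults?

91 → fault, frames [91]
11 → fault, frames [91, 11]
91 → hit
53 → fault, frames [91, 11, 53]
91 → hit
48 → fault, frames [91, 11, 53, 48]
91 → hit
13 → fault, evict 48, frames [91, 11, 53, 13]
91 → hit
53 → hit
Page faults: 5.

5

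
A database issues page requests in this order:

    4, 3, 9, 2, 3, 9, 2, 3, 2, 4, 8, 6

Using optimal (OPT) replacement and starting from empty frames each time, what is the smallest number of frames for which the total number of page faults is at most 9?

2

f=1: 12 faults
f=2: 9 faults
f=3: 7 faults
f=4: 6 faults
f=5: 6 faults
f=6: 6 faults
Smallest f with faults ≤ 9 is 2.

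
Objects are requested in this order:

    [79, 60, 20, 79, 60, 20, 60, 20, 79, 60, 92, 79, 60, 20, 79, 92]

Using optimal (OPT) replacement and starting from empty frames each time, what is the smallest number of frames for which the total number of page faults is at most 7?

3

f=1: 16 faults
f=2: 9 faults
f=3: 5 faults
f=4: 4 faults
Smallest f with faults ≤ 7 is 3.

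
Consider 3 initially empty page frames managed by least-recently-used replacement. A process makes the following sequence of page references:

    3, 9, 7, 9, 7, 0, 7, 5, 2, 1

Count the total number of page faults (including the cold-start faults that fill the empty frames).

7

3 -> fault, frames [3]
9 -> fault, frames [3, 9]
7 -> fault, frames [3, 9, 7]
9 -> hit
7 -> hit
0 -> fault, evict 3, frames [9, 7, 0]
7 -> hit
5 -> fault, evict 9, frames [0, 7, 5]
2 -> fault, evict 0, frames [7, 5, 2]
1 -> fault, evict 7, frames [5, 2, 1]
Page faults: 7.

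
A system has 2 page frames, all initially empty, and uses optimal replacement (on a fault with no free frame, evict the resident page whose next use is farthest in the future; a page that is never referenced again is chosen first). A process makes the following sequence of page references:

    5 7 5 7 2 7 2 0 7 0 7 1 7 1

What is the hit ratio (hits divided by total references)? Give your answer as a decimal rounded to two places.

5 → fault, frames {5}
7 → fault, frames {5,7}
5 → hit
7 → hit
2 → fault, evict 5, frames {7,2}
7 → hit
2 → hit
0 → fault, evict 2, frames {7,0}
7 → hit
0 → hit
7 → hit
1 → fault, evict 0, frames {7,1}
7 → hit
1 → hit
Hits: 9 of 14 references → 9/14 = 0.6429.

0.64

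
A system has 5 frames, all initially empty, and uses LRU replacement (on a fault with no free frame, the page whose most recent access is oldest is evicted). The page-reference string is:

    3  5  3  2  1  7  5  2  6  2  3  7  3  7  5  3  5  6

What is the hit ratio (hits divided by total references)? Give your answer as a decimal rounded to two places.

3: fault, frames {3}
5: fault, frames {3,5}
3: hit
2: fault, frames {5,3,2}
1: fault, frames {5,3,2,1}
7: fault, frames {5,3,2,1,7}
5: hit
2: hit
6: fault, evict 3, frames {1,7,5,2,6}
2: hit
3: fault, evict 1, frames {7,5,6,2,3}
7: hit
3: hit
7: hit
5: hit
3: hit
5: hit
6: hit
Hits: 11 of 18 references → 11/18 = 0.6111.

0.61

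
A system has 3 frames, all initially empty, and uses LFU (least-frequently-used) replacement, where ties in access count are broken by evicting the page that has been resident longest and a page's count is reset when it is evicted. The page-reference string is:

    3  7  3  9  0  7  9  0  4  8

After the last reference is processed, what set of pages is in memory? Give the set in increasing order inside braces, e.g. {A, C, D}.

{3, 4, 8}

3 -> miss, frames {3}
7 -> miss, frames {3,7}
3 -> hit
9 -> miss, frames {3,7,9}
0 -> miss, evict 7, frames {3,9,0}
7 -> miss, evict 9, frames {3,0,7}
9 -> miss, evict 0, frames {3,7,9}
0 -> miss, evict 7, frames {3,9,0}
4 -> miss, evict 9, frames {3,0,4}
8 -> miss, evict 0, frames {3,4,8}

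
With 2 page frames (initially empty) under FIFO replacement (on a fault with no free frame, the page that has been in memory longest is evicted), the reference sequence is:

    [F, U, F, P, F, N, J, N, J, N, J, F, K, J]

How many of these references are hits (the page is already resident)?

5

F: miss, frames (F)
U: miss, frames (F U)
F: hit
P: miss, evict F, frames (U P)
F: miss, evict U, frames (P F)
N: miss, evict P, frames (F N)
J: miss, evict F, frames (N J)
N: hit
J: hit
N: hit
J: hit
F: miss, evict N, frames (J F)
K: miss, evict J, frames (F K)
J: miss, evict F, frames (K J)
Hits: 5.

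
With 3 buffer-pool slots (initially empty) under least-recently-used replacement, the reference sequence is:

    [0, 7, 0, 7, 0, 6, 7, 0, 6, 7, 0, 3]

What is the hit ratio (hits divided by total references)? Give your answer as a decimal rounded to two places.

0: miss, frames [0]
7: miss, frames [0, 7]
0: hit
7: hit
0: hit
6: miss, frames [7, 0, 6]
7: hit
0: hit
6: hit
7: hit
0: hit
3: miss, evict 6, frames [7, 0, 3]
Hits: 8 of 12 references → 8/12 = 0.6667.

0.67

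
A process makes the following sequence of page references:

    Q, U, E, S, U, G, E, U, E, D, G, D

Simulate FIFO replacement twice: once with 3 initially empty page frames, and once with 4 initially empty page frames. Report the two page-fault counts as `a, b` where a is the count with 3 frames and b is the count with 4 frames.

3 frames: F F F F . F . F F F F . → 9 faults.
4 frames: F F F F . F . . . F . . → 6 faults.
6 < 9: adding a frame reduced faults, as is typical.

9, 6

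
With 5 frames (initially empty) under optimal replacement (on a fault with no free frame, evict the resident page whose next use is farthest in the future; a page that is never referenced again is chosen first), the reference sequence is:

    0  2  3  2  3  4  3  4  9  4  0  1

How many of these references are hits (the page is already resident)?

0: miss, frames [0]
2: miss, frames [0, 2]
3: miss, frames [0, 2, 3]
2: hit
3: hit
4: miss, frames [0, 2, 3, 4]
3: hit
4: hit
9: miss, frames [0, 2, 3, 4, 9]
4: hit
0: hit
1: miss, evict 9, frames [0, 2, 3, 4, 1]
Hits: 6.

6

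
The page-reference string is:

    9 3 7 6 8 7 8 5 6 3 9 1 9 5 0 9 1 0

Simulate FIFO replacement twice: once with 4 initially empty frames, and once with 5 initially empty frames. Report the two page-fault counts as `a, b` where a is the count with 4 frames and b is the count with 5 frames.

10, 9

4 frames: F F F F F . . F . F F F . . F . . . → 10 faults.
5 frames: F F F F F . . F . . F F . . F . . . → 9 faults.
9 < 10: adding a frame reduced faults, as is typical.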